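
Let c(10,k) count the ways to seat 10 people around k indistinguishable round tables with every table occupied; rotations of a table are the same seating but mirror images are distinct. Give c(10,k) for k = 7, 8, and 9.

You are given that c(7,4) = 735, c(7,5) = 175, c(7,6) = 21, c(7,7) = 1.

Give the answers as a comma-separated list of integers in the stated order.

[8] T[8,5]:7*175+735=1960 · T[8,6]:7*21+175=322 · T[8,7]:7*1+21=28 · T[8,8]:7*0+1=1
[9] T[9,6]:8*322+1960=4536 · T[9,7]:8*28+322=546 · T[9,8]:8*1+28=36 · T[9,9]:8*0+1=1
[10] T[10,7]:9*546+4536=9450 · T[10,8]:9*36+546=870 · T[10,9]:9*1+36=45
Read c(10,7) = 9450, c(10,8) = 870, c(10,9) = 45.

9450, 870, 45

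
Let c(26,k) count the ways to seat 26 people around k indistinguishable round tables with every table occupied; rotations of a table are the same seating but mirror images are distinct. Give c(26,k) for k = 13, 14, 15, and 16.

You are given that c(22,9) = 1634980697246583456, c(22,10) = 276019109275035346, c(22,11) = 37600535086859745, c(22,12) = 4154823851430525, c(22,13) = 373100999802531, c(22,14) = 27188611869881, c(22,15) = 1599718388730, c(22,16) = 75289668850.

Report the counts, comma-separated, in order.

480544558742733545125, 45145946926994481865, 3557372853474553750, 234961569422786050

[23] T[23,10]:22*276019109275035346+1634980697246583456=7707401101297361068 · T[23,11]:22*37600535086859745+276019109275035346=1103230881185949736 · T[23,12]:22*4154823851430525+37600535086859745=129006659818331295 · T[23,13]:22*373100999802531+4154823851430525=12363045847086207 · T[23,14]:22*27188611869881+373100999802531=971250460939913 · T[23,15]:22*1599718388730+27188611869881=62382416421941 · T[23,16]:22*75289668850+1599718388730=3256091103430
[24] T[24,11]:23*1103230881185949736+7707401101297361068=33081711368574204996 · T[24,12]:23*129006659818331295+1103230881185949736=4070384057007569521 · T[24,13]:23*12363045847086207+129006659818331295=413356714301314056 · T[24,14]:23*971250460939913+12363045847086207=34701806448704206 · T[24,15]:23*62382416421941+971250460939913=2406046038644556 · T[24,16]:23*3256091103430+62382416421941=137272511800831
[25] T[25,12]:24*4070384057007569521+33081711368574204996=130770928736755873500 · T[25,13]:24*413356714301314056+4070384057007569521=13990945200239106865 · T[25,14]:24*34701806448704206+413356714301314056=1246200069070215000 · T[25,15]:24*2406046038644556+34701806448704206=92446911376173550 · T[25,16]:24*137272511800831+2406046038644556=5700586321864500
[26] T[26,13]:25*13990945200239106865+130770928736755873500=480544558742733545125 · T[26,14]:25*1246200069070215000+13990945200239106865=45145946926994481865 · T[26,15]:25*92446911376173550+1246200069070215000=3557372853474553750 · T[26,16]:25*5700586321864500+92446911376173550=234961569422786050
Read c(26,13) = 480544558742733545125, c(26,14) = 45145946926994481865, c(26,15) = 3557372853474553750, c(26,16) = 234961569422786050.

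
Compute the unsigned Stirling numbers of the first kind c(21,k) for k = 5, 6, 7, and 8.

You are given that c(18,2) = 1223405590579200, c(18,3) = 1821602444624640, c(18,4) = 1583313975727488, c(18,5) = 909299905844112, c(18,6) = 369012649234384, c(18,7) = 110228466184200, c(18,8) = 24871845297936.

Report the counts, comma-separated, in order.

8037811822645051776, 3599979517947607200, 1206647803780373360, 311333643161390640

@19  (19,3):1821602444624640·18+1223405590579200→34012249593822720, (19,4):1583313975727488·18+1821602444624640→30321254007719424, (19,5):909299905844112·18+1583313975727488→17950712280921504, (19,6):369012649234384·18+909299905844112→7551527592063024, (19,7):110228466184200·18+369012649234384→2353125040549984, (19,8):24871845297936·18+110228466184200→557921681547048
@20  (20,4):30321254007719424·19+34012249593822720→610116075740491776, (20,5):17950712280921504·19+30321254007719424→371384787345228000, (20,6):7551527592063024·19+17950712280921504→161429736530118960, (20,7):2353125040549984·19+7551527592063024→52260903362512720, (20,8):557921681547048·19+2353125040549984→12953636989943896
@21  (21,5):371384787345228000·20+610116075740491776→8037811822645051776, (21,6):161429736530118960·20+371384787345228000→3599979517947607200, (21,7):52260903362512720·20+161429736530118960→1206647803780373360, (21,8):12953636989943896·20+52260903362512720→311333643161390640
Read c(21,5) = 8037811822645051776, c(21,6) = 3599979517947607200, c(21,7) = 1206647803780373360, c(21,8) = 311333643161390640.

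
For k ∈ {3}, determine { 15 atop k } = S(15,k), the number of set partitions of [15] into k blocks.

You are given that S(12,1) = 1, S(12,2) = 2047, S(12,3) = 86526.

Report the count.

r13: T_13,1=1×1+0=1; T_13,2=2×2047+1=4095; T_13,3=3×86526+2047=261625
r14: T_14,2=2×4095+1=8191; T_14,3=3×261625+4095=788970
r15: T_15,3=3×788970+8191=2375101
Read S(15,3) = 2375101.

2375101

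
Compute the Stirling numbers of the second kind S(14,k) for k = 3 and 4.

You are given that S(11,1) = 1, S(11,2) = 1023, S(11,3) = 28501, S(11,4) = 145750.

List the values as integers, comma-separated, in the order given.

788970, 10391745

@12  (12,1):1·1+0→1, (12,2):1023·2+1→2047, (12,3):28501·3+1023→86526, (12,4):145750·4+28501→611501
@13  (13,2):2047·2+1→4095, (13,3):86526·3+2047→261625, (13,4):611501·4+86526→2532530
@14  (14,3):261625·3+4095→788970, (14,4):2532530·4+261625→10391745
Read S(14,3) = 788970, S(14,4) = 10391745.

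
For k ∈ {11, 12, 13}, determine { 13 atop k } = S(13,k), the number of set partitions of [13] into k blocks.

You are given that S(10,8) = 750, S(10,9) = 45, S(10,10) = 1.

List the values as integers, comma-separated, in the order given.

2431, 78, 1

@11  (11,9):45·9+750→1155, (11,10):1·10+45→55, (11,11):0·11+1→1
@12  (12,10):55·10+1155→1705, (12,11):1·11+55→66, (12,12):0·12+1→1
@13  (13,11):66·11+1705→2431, (13,12):1·12+66→78, (13,13):0·13+1→1
Read S(13,11) = 2431, S(13,12) = 78, S(13,13) = 1.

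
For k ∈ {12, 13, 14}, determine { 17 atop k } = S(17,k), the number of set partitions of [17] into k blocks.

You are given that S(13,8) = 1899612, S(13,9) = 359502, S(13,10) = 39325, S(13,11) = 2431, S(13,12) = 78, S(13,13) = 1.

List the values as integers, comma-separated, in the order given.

[14] T[14,9]:9*359502+1899612=5135130 · T[14,10]:10*39325+359502=752752 · T[14,11]:11*2431+39325=66066 · T[14,12]:12*78+2431=3367 · T[14,13]:13*1+78=91 · T[14,14]:14*0+1=1
[15] T[15,10]:10*752752+5135130=12662650 · T[15,11]:11*66066+752752=1479478 · T[15,12]:12*3367+66066=106470 · T[15,13]:13*91+3367=4550 · T[15,14]:14*1+91=105
[16] T[16,11]:11*1479478+12662650=28936908 · T[16,12]:12*106470+1479478=2757118 · T[16,13]:13*4550+106470=165620 · T[16,14]:14*105+4550=6020
[17] T[17,12]:12*2757118+28936908=62022324 · T[17,13]:13*165620+2757118=4910178 · T[17,14]:14*6020+165620=249900
Read S(17,12) = 62022324, S(17,13) = 4910178, S(17,14) = 249900.

62022324, 4910178, 249900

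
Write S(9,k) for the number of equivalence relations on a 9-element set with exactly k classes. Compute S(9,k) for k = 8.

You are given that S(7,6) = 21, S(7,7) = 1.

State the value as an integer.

[8] T[8,7]:7*1+21=28 · T[8,8]:8*0+1=1
[9] T[9,8]:8*1+28=36
Read S(9,8) = 36.

36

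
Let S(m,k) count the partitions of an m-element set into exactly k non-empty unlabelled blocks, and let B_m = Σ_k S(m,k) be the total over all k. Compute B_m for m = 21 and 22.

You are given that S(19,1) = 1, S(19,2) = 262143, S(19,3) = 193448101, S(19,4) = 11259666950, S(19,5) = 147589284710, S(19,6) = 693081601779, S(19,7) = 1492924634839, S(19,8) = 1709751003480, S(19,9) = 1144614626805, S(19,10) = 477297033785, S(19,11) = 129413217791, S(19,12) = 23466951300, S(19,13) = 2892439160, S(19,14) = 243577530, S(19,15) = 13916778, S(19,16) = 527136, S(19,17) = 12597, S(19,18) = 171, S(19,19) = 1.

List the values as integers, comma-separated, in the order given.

r20: T_20,1=1×1+0=1; T_20,2=2×262143+1=524287; T_20,3=3×193448101+262143=580606446; T_20,4=4×11259666950+193448101=45232115901; T_20,5=5×147589284710+11259666950=749206090500; T_20,6=6×693081601779+147589284710=4306078895384; T_20,7=7×1492924634839+693081601779=11143554045652; T_20,8=8×1709751003480+1492924634839=15170932662679; T_20,9=9×1144614626805+1709751003480=12011282644725; T_20,10=10×477297033785+1144614626805=5917584964655; T_20,11=11×129413217791+477297033785=1900842429486; T_20,12=12×23466951300+129413217791=411016633391; T_20,13=13×2892439160+23466951300=61068660380; T_20,14=14×243577530+2892439160=6302524580; T_20,15=15×13916778+243577530=452329200; T_20,16=16×527136+13916778=22350954; T_20,17=17×12597+527136=741285; T_20,18=18×171+12597=15675; T_20,19=19×1+171=190; T_20,20=20×0+1=1
r21: T_21,1=1×1+0=1; T_21,2=2×524287+1=1048575; T_21,3=3×580606446+524287=1742343625; T_21,4=4×45232115901+580606446=181509070050; T_21,5=5×749206090500+45232115901=3791262568401; T_21,6=6×4306078895384+749206090500=26585679462804; T_21,7=7×11143554045652+4306078895384=82310957214948; T_21,8=8×15170932662679+11143554045652=132511015347084; T_21,9=9×12011282644725+15170932662679=123272476465204; T_21,10=10×5917584964655+12011282644725=71187132291275; T_21,11=11×1900842429486+5917584964655=26826851689001; T_21,12=12×411016633391+1900842429486=6833042030178; T_21,13=13×61068660380+411016633391=1204909218331; T_21,14=14×6302524580+61068660380=149304004500; T_21,15=15×452329200+6302524580=13087462580; T_21,16=16×22350954+452329200=809944464; T_21,17=17×741285+22350954=34952799; T_21,18=18×15675+741285=1023435; T_21,19=19×190+15675=19285; T_21,20=20×1+190=210; T_21,21=21×0+1=1
r22: T_22,1=1×1+0=1; T_22,2=2×1048575+1=2097151; T_22,3=3×1742343625+1048575=5228079450; T_22,4=4×181509070050+1742343625=727778623825; T_22,5=5×3791262568401+181509070050=19137821912055; T_22,6=6×26585679462804+3791262568401=163305339345225; T_22,7=7×82310957214948+26585679462804=602762379967440; T_22,8=8×132511015347084+82310957214948=1142399079991620; T_22,9=9×123272476465204+132511015347084=1241963303533920; T_22,10=10×71187132291275+123272476465204=835143799377954; T_22,11=11×26826851689001+71187132291275=366282500870286; T_22,12=12×6833042030178+26826851689001=108823356051137; T_22,13=13×1204909218331+6833042030178=22496861868481; T_22,14=14×149304004500+1204909218331=3295165281331; T_22,15=15×13087462580+149304004500=345615943200; T_22,16=16×809944464+13087462580=26046574004; T_22,17=17×34952799+809944464=1404142047; T_22,18=18×1023435+34952799=53374629; T_22,19=19×19285+1023435=1389850; T_22,20=20×210+19285=23485; T_22,21=21×1+210=231; T_22,22=22×0+1=1
B_21 = ΣS(21,k) = 1+1048575+1742343625+181509070050+3791262568401+26585679462804+82310957214948+132511015347084+123272476465204+71187132291275+26826851689001+6833042030178+1204909218331+149304004500+13087462580+809944464+34952799+1023435+19285+210+1 = 474869816156751
B_22 = ΣS(22,k) = 1+2097151+5228079450+727778623825+19137821912055+163305339345225+602762379967440+1142399079991620+1241963303533920+835143799377954+366282500870286+108823356051137+22496861868481+3295165281331+345615943200+26046574004+1404142047+53374629+1389850+23485+231+1 = 4506715738447323

474869816156751, 4506715738447323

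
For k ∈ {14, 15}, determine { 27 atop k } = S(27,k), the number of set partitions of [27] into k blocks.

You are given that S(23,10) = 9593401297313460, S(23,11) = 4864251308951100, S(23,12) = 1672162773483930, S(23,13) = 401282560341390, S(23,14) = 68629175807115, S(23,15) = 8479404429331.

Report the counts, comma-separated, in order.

8541149231801585700, 1834634071262848260

r24: T_24,11=11×4864251308951100+9593401297313460=63100165695775560; T_24,12=12×1672162773483930+4864251308951100=24930204590758260; T_24,13=13×401282560341390+1672162773483930=6888836057922000; T_24,14=14×68629175807115+401282560341390=1362091021641000; T_24,15=15×8479404429331+68629175807115=195820242247080
r25: T_25,12=12×24930204590758260+63100165695775560=362262620784874680; T_25,13=13×6888836057922000+24930204590758260=114485073343744260; T_25,14=14×1362091021641000+6888836057922000=25958110360896000; T_25,15=15×195820242247080+1362091021641000=4299394655347200
r26: T_26,13=13×114485073343744260+362262620784874680=1850568574253550060; T_26,14=14×25958110360896000+114485073343744260=477898618396288260; T_26,15=15×4299394655347200+25958110360896000=90449030191104000
r27: T_27,14=14×477898618396288260+1850568574253550060=8541149231801585700; T_27,15=15×90449030191104000+477898618396288260=1834634071262848260
Read S(27,14) = 8541149231801585700, S(27,15) = 1834634071262848260.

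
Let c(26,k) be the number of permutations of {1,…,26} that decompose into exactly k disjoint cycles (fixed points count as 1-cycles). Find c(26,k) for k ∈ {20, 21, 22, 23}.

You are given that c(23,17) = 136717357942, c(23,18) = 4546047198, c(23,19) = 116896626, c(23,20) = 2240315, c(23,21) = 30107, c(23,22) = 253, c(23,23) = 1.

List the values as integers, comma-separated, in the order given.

@24  (24,18):4546047198·23+136717357942→241276443496, (24,19):116896626·23+4546047198→7234669596, (24,20):2240315·23+116896626→168423871, (24,21):30107·23+2240315→2932776, (24,22):253·23+30107→35926, (24,23):1·23+253→276
@25  (25,19):7234669596·24+241276443496→414908513800, (25,20):168423871·24+7234669596→11276842500, (25,21):2932776·24+168423871→238810495, (25,22):35926·24+2932776→3795000, (25,23):276·24+35926→42550
@26  (26,20):11276842500·25+414908513800→696829576300, (26,21):238810495·25+11276842500→17247104875, (26,22):3795000·25+238810495→333685495, (26,23):42550·25+3795000→4858750
Read c(26,20) = 696829576300, c(26,21) = 17247104875, c(26,22) = 333685495, c(26,23) = 4858750.

696829576300, 17247104875, 333685495, 4858750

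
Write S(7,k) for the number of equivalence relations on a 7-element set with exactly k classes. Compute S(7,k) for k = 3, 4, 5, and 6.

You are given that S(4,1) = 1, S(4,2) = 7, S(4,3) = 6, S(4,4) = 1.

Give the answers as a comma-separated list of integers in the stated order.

301, 350, 140, 21

i=5: T(5,1)=0+1·1=1 | T(5,2)=1+2·7=15 | T(5,3)=7+3·6=25 | T(5,4)=6+4·1=10 | T(5,5)=1+5·0=1
i=6: T(6,2)=1+2·15=31 | T(6,3)=15+3·25=90 | T(6,4)=25+4·10=65 | T(6,5)=10+5·1=15 | T(6,6)=1+6·0=1
i=7: T(7,3)=31+3·90=301 | T(7,4)=90+4·65=350 | T(7,5)=65+5·15=140 | T(7,6)=15+6·1=21
Read S(7,3) = 301, S(7,4) = 350, S(7,5) = 140, S(7,6) = 21.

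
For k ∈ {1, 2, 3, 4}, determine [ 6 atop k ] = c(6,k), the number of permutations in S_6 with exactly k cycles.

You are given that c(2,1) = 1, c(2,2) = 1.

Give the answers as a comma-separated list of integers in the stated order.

row 3: T[3][1]=2·1+0=2  T[3][2]=2·1+1=3  T[3][3]=2·0+1=1
row 4: T[4][1]=3·2+0=6  T[4][2]=3·3+2=11  T[4][3]=3·1+3=6  T[4][4]=3·0+1=1
row 5: T[5][1]=4·6+0=24  T[5][2]=4·11+6=50  T[5][3]=4·6+11=35  T[5][4]=4·1+6=10
row 6: T[6][1]=5·24+0=120  T[6][2]=5·50+24=274  T[6][3]=5·35+50=225  T[6][4]=5·10+35=85
Read c(6,1) = 120, c(6,2) = 274, c(6,3) = 225, c(6,4) = 85.

120, 274, 225, 85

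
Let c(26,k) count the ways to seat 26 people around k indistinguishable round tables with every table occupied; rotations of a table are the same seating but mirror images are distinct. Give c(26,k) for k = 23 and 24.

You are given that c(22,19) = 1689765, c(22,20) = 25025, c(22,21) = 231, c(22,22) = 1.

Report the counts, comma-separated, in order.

[23] T[23,20]:22*25025+1689765=2240315 · T[23,21]:22*231+25025=30107 · T[23,22]:22*1+231=253 · T[23,23]:22*0+1=1
[24] T[24,21]:23*30107+2240315=2932776 · T[24,22]:23*253+30107=35926 · T[24,23]:23*1+253=276 · T[24,24]:23*0+1=1
[25] T[25,22]:24*35926+2932776=3795000 · T[25,23]:24*276+35926=42550 · T[25,24]:24*1+276=300
[26] T[26,23]:25*42550+3795000=4858750 · T[26,24]:25*300+42550=50050
Read c(26,23) = 4858750, c(26,24) = 50050.

4858750, 50050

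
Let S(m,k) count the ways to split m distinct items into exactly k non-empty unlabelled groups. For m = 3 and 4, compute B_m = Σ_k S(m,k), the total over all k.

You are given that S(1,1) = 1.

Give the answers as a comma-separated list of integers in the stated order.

i=2: T(2,1)=0+1·1=1 | T(2,2)=1+2·0=1
i=3: T(3,1)=0+1·1=1 | T(3,2)=1+2·1=3 | T(3,3)=1+3·0=1
i=4: T(4,1)=0+1·1=1 | T(4,2)=1+2·3=7 | T(4,3)=3+3·1=6 | T(4,4)=1+4·0=1
B_3 = ΣS(3,k) = 1+3+1 = 5
B_4 = ΣS(4,k) = 1+7+6+1 = 15

5, 15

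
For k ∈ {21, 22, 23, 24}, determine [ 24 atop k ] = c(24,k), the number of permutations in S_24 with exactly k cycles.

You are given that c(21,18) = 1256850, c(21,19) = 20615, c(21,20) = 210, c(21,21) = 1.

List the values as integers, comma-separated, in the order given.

i=22: T(22,19)=1256850+21·20615=1689765 | T(22,20)=20615+21·210=25025 | T(22,21)=210+21·1=231 | T(22,22)=1+21·0=1
i=23: T(23,20)=1689765+22·25025=2240315 | T(23,21)=25025+22·231=30107 | T(23,22)=231+22·1=253 | T(23,23)=1+22·0=1
i=24: T(24,21)=2240315+23·30107=2932776 | T(24,22)=30107+23·253=35926 | T(24,23)=253+23·1=276 | T(24,24)=1+23·0=1
Read c(24,21) = 2932776, c(24,22) = 35926, c(24,23) = 276, c(24,24) = 1.

2932776, 35926, 276, 1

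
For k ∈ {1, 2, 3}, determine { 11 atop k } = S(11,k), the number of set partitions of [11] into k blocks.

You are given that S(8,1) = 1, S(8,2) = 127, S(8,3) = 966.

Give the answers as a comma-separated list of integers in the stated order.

1, 1023, 28501

r9: T_9,1=1×1+0=1; T_9,2=2×127+1=255; T_9,3=3×966+127=3025
r10: T_10,1=1×1+0=1; T_10,2=2×255+1=511; T_10,3=3×3025+255=9330
r11: T_11,1=1×1+0=1; T_11,2=2×511+1=1023; T_11,3=3×9330+511=28501
Read S(11,1) = 1, S(11,2) = 1023, S(11,3) = 28501.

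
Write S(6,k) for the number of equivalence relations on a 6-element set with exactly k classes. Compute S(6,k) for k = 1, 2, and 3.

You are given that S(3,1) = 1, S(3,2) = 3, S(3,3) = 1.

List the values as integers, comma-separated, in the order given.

r4: T_4,1=1×1+0=1; T_4,2=2×3+1=7; T_4,3=3×1+3=6
r5: T_5,1=1×1+0=1; T_5,2=2×7+1=15; T_5,3=3×6+7=25
r6: T_6,1=1×1+0=1; T_6,2=2×15+1=31; T_6,3=3×25+15=90
Read S(6,1) = 1, S(6,2) = 31, S(6,3) = 90.

1, 31, 90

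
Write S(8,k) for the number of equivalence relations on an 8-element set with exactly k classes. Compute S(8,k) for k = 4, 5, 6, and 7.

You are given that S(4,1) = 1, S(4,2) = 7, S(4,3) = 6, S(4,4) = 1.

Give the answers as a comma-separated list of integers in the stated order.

1701, 1050, 266, 28

row 5: T[5][1]=1·1+0=1  T[5][2]=2·7+1=15  T[5][3]=3·6+7=25  T[5][4]=4·1+6=10  T[5][5]=5·0+1=1
row 6: T[6][2]=2·15+1=31  T[6][3]=3·25+15=90  T[6][4]=4·10+25=65  T[6][5]=5·1+10=15  T[6][6]=6·0+1=1
row 7: T[7][3]=3·90+31=301  T[7][4]=4·65+90=350  T[7][5]=5·15+65=140  T[7][6]=6·1+15=21  T[7][7]=7·0+1=1
row 8: T[8][4]=4·350+301=1701  T[8][5]=5·140+350=1050  T[8][6]=6·21+140=266  T[8][7]=7·1+21=28
Read S(8,4) = 1701, S(8,5) = 1050, S(8,6) = 266, S(8,7) = 28.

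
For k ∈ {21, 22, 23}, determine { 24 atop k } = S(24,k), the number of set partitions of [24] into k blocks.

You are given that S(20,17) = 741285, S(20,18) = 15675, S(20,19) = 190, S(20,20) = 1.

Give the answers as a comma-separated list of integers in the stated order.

[21] T[21,18]:18*15675+741285=1023435 · T[21,19]:19*190+15675=19285 · T[21,20]:20*1+190=210 · T[21,21]:21*0+1=1
[22] T[22,19]:19*19285+1023435=1389850 · T[22,20]:20*210+19285=23485 · T[22,21]:21*1+210=231 · T[22,22]:22*0+1=1
[23] T[23,20]:20*23485+1389850=1859550 · T[23,21]:21*231+23485=28336 · T[23,22]:22*1+231=253 · T[23,23]:23*0+1=1
[24] T[24,21]:21*28336+1859550=2454606 · T[24,22]:22*253+28336=33902 · T[24,23]:23*1+253=276
Read S(24,21) = 2454606, S(24,22) = 33902, S(24,23) = 276.

2454606, 33902, 276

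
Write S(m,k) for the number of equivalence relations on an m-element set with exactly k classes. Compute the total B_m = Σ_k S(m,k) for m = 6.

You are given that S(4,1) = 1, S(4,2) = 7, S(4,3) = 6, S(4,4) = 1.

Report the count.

203

r5: T_5,1=1×1+0=1; T_5,2=2×7+1=15; T_5,3=3×6+7=25; T_5,4=4×1+6=10; T_5,5=5×0+1=1
r6: T_6,1=1×1+0=1; T_6,2=2×15+1=31; T_6,3=3×25+15=90; T_6,4=4×10+25=65; T_6,5=5×1+10=15; T_6,6=6×0+1=1
B_6 = ΣS(6,k) = 1+31+90+65+15+1 = 203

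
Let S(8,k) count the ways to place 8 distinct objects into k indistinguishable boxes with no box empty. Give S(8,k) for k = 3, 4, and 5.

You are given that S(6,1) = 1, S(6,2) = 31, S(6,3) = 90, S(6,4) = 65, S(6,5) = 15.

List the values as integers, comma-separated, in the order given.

[7] T[7,2]:2*31+1=63 · T[7,3]:3*90+31=301 · T[7,4]:4*65+90=350 · T[7,5]:5*15+65=140
[8] T[8,3]:3*301+63=966 · T[8,4]:4*350+301=1701 · T[8,5]:5*140+350=1050
Read S(8,3) = 966, S(8,4) = 1701, S(8,5) = 1050.

966, 1701, 1050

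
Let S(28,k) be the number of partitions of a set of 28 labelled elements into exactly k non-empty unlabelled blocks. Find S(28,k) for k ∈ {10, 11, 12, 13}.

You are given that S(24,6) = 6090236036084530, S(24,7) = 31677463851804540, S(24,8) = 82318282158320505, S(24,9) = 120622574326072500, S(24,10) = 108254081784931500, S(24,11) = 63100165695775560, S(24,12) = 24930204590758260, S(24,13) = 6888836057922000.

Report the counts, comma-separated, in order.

r25: T_25,7=7×31677463851804540+6090236036084530=227832482998716310; T_25,8=8×82318282158320505+31677463851804540=690223721118368580; T_25,9=9×120622574326072500+82318282158320505=1167921451092973005; T_25,10=10×108254081784931500+120622574326072500=1203163392175387500; T_25,11=11×63100165695775560+108254081784931500=802355904438462660; T_25,12=12×24930204590758260+63100165695775560=362262620784874680; T_25,13=13×6888836057922000+24930204590758260=114485073343744260
r26: T_26,8=8×690223721118368580+227832482998716310=5749622251945664950; T_26,9=9×1167921451092973005+690223721118368580=11201516780955125625; T_26,10=10×1203163392175387500+1167921451092973005=13199555372846848005; T_26,11=11×802355904438462660+1203163392175387500=10029078340998476760; T_26,12=12×362262620784874680+802355904438462660=5149507353856958820; T_26,13=13×114485073343744260+362262620784874680=1850568574253550060
r27: T_27,9=9×11201516780955125625+5749622251945664950=106563273280541795575; T_27,10=10×13199555372846848005+11201516780955125625=143197070509423605675; T_27,11=11×10029078340998476760+13199555372846848005=123519417123830092365; T_27,12=12×5149507353856958820+10029078340998476760=71823166587281982600; T_27,13=13×1850568574253550060+5149507353856958820=29206898819153109600
r28: T_28,10=10×143197070509423605675+106563273280541795575=1538533978374777852325; T_28,11=11×123519417123830092365+143197070509423605675=1501910658871554621690; T_28,12=12×71823166587281982600+123519417123830092365=985397416171213883565; T_28,13=13×29206898819153109600+71823166587281982600=451512851236272407400
Read S(28,10) = 1538533978374777852325, S(28,11) = 1501910658871554621690, S(28,12) = 985397416171213883565, S(28,13) = 451512851236272407400.

1538533978374777852325, 1501910658871554621690, 985397416171213883565, 451512851236272407400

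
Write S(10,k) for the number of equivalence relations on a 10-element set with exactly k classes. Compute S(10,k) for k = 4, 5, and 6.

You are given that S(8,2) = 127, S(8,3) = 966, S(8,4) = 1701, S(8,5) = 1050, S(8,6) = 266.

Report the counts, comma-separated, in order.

[9] T[9,3]:3*966+127=3025 · T[9,4]:4*1701+966=7770 · T[9,5]:5*1050+1701=6951 · T[9,6]:6*266+1050=2646
[10] T[10,4]:4*7770+3025=34105 · T[10,5]:5*6951+7770=42525 · T[10,6]:6*2646+6951=22827
Read S(10,4) = 34105, S(10,5) = 42525, S(10,6) = 22827.

34105, 42525, 22827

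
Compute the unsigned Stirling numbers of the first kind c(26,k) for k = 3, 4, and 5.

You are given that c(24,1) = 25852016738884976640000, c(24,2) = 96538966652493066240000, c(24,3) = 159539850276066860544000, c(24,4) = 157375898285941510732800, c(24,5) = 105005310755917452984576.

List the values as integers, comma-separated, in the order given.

100480171548351161548800000, 102339530601744675672576000, 70874145319837672677196800

r25: T_25,2=24×96538966652493066240000+25852016738884976640000=2342787216398718566400000; T_25,3=24×159539850276066860544000+96538966652493066240000=3925495373278097719296000; T_25,4=24×157375898285941510732800+159539850276066860544000=3936561409138663118131200; T_25,5=24×105005310755917452984576+157375898285941510732800=2677503356427960382362624
r26: T_26,3=25×3925495373278097719296000+2342787216398718566400000=100480171548351161548800000; T_26,4=25×3936561409138663118131200+3925495373278097719296000=102339530601744675672576000; T_26,5=25×2677503356427960382362624+3936561409138663118131200=70874145319837672677196800
Read c(26,3) = 100480171548351161548800000, c(26,4) = 102339530601744675672576000, c(26,5) = 70874145319837672677196800.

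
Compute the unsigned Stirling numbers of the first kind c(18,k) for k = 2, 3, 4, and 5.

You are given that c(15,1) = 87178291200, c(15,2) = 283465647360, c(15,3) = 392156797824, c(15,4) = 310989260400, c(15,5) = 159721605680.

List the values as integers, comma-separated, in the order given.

[16] T[16,1]:15*87178291200+0=1307674368000 · T[16,2]:15*283465647360+87178291200=4339163001600 · T[16,3]:15*392156797824+283465647360=6165817614720 · T[16,4]:15*310989260400+392156797824=5056995703824 · T[16,5]:15*159721605680+310989260400=2706813345600
[17] T[17,1]:16*1307674368000+0=20922789888000 · T[17,2]:16*4339163001600+1307674368000=70734282393600 · T[17,3]:16*6165817614720+4339163001600=102992244837120 · T[17,4]:16*5056995703824+6165817614720=87077748875904 · T[17,5]:16*2706813345600+5056995703824=48366009233424
[18] T[18,2]:17*70734282393600+20922789888000=1223405590579200 · T[18,3]:17*102992244837120+70734282393600=1821602444624640 · T[18,4]:17*87077748875904+102992244837120=1583313975727488 · T[18,5]:17*48366009233424+87077748875904=909299905844112
Read c(18,2) = 1223405590579200, c(18,3) = 1821602444624640, c(18,4) = 1583313975727488, c(18,5) = 909299905844112.

1223405590579200, 1821602444624640, 1583313975727488, 909299905844112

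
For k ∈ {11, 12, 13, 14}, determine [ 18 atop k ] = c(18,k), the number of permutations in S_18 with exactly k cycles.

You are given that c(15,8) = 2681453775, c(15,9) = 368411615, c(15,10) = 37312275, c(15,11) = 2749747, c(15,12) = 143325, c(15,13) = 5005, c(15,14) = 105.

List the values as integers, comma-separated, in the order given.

60202693980, 4853222764, 299650806, 13896582

@16  (16,9):368411615·15+2681453775→8207628000, (16,10):37312275·15+368411615→928095740, (16,11):2749747·15+37312275→78558480, (16,12):143325·15+2749747→4899622, (16,13):5005·15+143325→218400, (16,14):105·15+5005→6580
@17  (17,10):928095740·16+8207628000→23057159840, (17,11):78558480·16+928095740→2185031420, (17,12):4899622·16+78558480→156952432, (17,13):218400·16+4899622→8394022, (17,14):6580·16+218400→323680
@18  (18,11):2185031420·17+23057159840→60202693980, (18,12):156952432·17+2185031420→4853222764, (18,13):8394022·17+156952432→299650806, (18,14):323680·17+8394022→13896582
Read c(18,11) = 60202693980, c(18,12) = 4853222764, c(18,13) = 299650806, c(18,14) = 13896582.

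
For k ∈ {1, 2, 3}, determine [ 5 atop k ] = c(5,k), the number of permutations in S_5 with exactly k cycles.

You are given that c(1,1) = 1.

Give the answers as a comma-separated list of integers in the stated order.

24, 50, 35

r2: T_2,1=1×1+0=1; T_2,2=1×0+1=1
r3: T_3,1=2×1+0=2; T_3,2=2×1+1=3; T_3,3=2×0+1=1
r4: T_4,1=3×2+0=6; T_4,2=3×3+2=11; T_4,3=3×1+3=6
r5: T_5,1=4×6+0=24; T_5,2=4×11+6=50; T_5,3=4×6+11=35
Read c(5,1) = 24, c(5,2) = 50, c(5,3) = 35.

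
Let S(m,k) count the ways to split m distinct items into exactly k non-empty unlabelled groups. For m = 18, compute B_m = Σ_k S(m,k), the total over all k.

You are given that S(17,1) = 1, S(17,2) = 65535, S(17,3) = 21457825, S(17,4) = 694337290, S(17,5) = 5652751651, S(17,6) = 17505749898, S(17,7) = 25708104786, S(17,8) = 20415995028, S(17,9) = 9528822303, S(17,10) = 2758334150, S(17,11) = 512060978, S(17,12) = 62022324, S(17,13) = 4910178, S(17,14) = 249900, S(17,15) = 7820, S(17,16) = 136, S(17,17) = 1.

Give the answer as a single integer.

682076806159

i=18: T(18,1)=0+1·1=1 | T(18,2)=1+2·65535=131071 | T(18,3)=65535+3·21457825=64439010 | T(18,4)=21457825+4·694337290=2798806985 | T(18,5)=694337290+5·5652751651=28958095545 | T(18,6)=5652751651+6·17505749898=110687251039 | T(18,7)=17505749898+7·25708104786=197462483400 | T(18,8)=25708104786+8·20415995028=189036065010 | T(18,9)=20415995028+9·9528822303=106175395755 | T(18,10)=9528822303+10·2758334150=37112163803 | T(18,11)=2758334150+11·512060978=8391004908 | T(18,12)=512060978+12·62022324=1256328866 | T(18,13)=62022324+13·4910178=125854638 | T(18,14)=4910178+14·249900=8408778 | T(18,15)=249900+15·7820=367200 | T(18,16)=7820+16·136=9996 | T(18,17)=136+17·1=153 | T(18,18)=1+18·0=1
B_18 = ΣS(18,k) = 1+131071+64439010+2798806985+28958095545+110687251039+197462483400+189036065010+106175395755+37112163803+8391004908+1256328866+125854638+8408778+367200+9996+153+1 = 682076806159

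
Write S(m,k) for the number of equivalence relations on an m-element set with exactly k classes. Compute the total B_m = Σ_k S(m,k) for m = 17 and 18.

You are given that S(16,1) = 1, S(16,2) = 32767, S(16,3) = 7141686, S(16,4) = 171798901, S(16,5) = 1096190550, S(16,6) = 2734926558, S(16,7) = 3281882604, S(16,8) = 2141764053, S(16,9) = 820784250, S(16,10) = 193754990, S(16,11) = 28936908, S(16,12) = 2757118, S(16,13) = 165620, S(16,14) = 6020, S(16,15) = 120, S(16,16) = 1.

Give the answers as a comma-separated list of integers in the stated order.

row 17: T[17][1]=1·1+0=1  T[17][2]=2·32767+1=65535  T[17][3]=3·7141686+32767=21457825  T[17][4]=4·171798901+7141686=694337290  T[17][5]=5·1096190550+171798901=5652751651  T[17][6]=6·2734926558+1096190550=17505749898  T[17][7]=7·3281882604+2734926558=25708104786  T[17][8]=8·2141764053+3281882604=20415995028  T[17][9]=9·820784250+2141764053=9528822303  T[17][10]=10·193754990+820784250=2758334150  T[17][11]=11·28936908+193754990=512060978  T[17][12]=12·2757118+28936908=62022324  T[17][13]=13·165620+2757118=4910178  T[17][14]=14·6020+165620=249900  T[17][15]=15·120+6020=7820  T[17][16]=16·1+120=136  T[17][17]=17·0+1=1
row 18: T[18][1]=1·1+0=1  T[18][2]=2·65535+1=131071  T[18][3]=3·21457825+65535=64439010  T[18][4]=4·694337290+21457825=2798806985  T[18][5]=5·5652751651+694337290=28958095545  T[18][6]=6·17505749898+5652751651=110687251039  T[18][7]=7·25708104786+17505749898=197462483400  T[18][8]=8·20415995028+25708104786=189036065010  T[18][9]=9·9528822303+20415995028=106175395755  T[18][10]=10·2758334150+9528822303=37112163803  T[18][11]=11·512060978+2758334150=8391004908  T[18][12]=12·62022324+512060978=1256328866  T[18][13]=13·4910178+62022324=125854638  T[18][14]=14·249900+4910178=8408778  T[18][15]=15·7820+249900=367200  T[18][16]=16·136+7820=9996  T[18][17]=17·1+136=153  T[18][18]=18·0+1=1
B_17 = ΣS(17,k) = 1+65535+21457825+694337290+5652751651+17505749898+25708104786+20415995028+9528822303+2758334150+512060978+62022324+4910178+249900+7820+136+1 = 82864869804
B_18 = ΣS(18,k) = 1+131071+64439010+2798806985+28958095545+110687251039+197462483400+189036065010+106175395755+37112163803+8391004908+1256328866+125854638+8408778+367200+9996+153+1 = 682076806159

82864869804, 682076806159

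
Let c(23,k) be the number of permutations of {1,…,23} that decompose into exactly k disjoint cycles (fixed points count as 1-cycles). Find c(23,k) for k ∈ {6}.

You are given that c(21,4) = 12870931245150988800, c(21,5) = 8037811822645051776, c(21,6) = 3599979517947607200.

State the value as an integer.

[22] T[22,5]:21*8037811822645051776+12870931245150988800=181664979520697076096 · T[22,6]:21*3599979517947607200+8037811822645051776=83637381699544802976
[23] T[23,6]:22*83637381699544802976+181664979520697076096=2021687376910682741568
Read c(23,6) = 2021687376910682741568.

2021687376910682741568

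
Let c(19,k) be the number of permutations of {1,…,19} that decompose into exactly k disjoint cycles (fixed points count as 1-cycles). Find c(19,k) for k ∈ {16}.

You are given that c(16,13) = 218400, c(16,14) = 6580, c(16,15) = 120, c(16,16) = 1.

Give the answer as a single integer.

@17  (17,14):6580·16+218400→323680, (17,15):120·16+6580→8500, (17,16):1·16+120→136
@18  (18,15):8500·17+323680→468180, (18,16):136·17+8500→10812
@19  (19,16):10812·18+468180→662796
Read c(19,16) = 662796.

662796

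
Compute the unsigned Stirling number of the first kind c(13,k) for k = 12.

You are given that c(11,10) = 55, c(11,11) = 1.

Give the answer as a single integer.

78

@12  (12,11):1·11+55→66, (12,12):0·11+1→1
@13  (13,12):1·12+66→78
Read c(13,12) = 78.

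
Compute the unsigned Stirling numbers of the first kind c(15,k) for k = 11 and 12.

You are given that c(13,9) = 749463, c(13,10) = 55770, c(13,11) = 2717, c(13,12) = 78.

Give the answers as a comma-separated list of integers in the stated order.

2749747, 143325

[14] T[14,10]:13*55770+749463=1474473 · T[14,11]:13*2717+55770=91091 · T[14,12]:13*78+2717=3731
[15] T[15,11]:14*91091+1474473=2749747 · T[15,12]:14*3731+91091=143325
Read c(15,11) = 2749747, c(15,12) = 143325.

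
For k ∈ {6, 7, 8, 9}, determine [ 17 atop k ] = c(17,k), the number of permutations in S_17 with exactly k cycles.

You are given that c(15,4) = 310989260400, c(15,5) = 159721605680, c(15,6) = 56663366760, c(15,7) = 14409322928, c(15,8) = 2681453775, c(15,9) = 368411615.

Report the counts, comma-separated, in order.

[16] T[16,5]:15*159721605680+310989260400=2706813345600 · T[16,6]:15*56663366760+159721605680=1009672107080 · T[16,7]:15*14409322928+56663366760=272803210680 · T[16,8]:15*2681453775+14409322928=54631129553 · T[16,9]:15*368411615+2681453775=8207628000
[17] T[17,6]:16*1009672107080+2706813345600=18861567058880 · T[17,7]:16*272803210680+1009672107080=5374523477960 · T[17,8]:16*54631129553+272803210680=1146901283528 · T[17,9]:16*8207628000+54631129553=185953177553
Read c(17,6) = 18861567058880, c(17,7) = 5374523477960, c(17,8) = 1146901283528, c(17,9) = 185953177553.

18861567058880, 5374523477960, 1146901283528, 185953177553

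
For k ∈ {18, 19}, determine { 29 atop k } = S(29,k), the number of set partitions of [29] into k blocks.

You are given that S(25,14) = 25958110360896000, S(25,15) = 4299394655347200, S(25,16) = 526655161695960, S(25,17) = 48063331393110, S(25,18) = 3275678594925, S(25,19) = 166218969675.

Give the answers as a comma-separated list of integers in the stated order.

2598531274376323650, 239332331869053150

row 26: T[26][15]=15·4299394655347200+25958110360896000=90449030191104000  T[26][16]=16·526655161695960+4299394655347200=12725877242482560  T[26][17]=17·48063331393110+526655161695960=1343731795378830  T[26][18]=18·3275678594925+48063331393110=107025546101760  T[26][19]=19·166218969675+3275678594925=6433839018750
row 27: T[27][16]=16·12725877242482560+90449030191104000=294063066070824960  T[27][17]=17·1343731795378830+12725877242482560=35569317763922670  T[27][18]=18·107025546101760+1343731795378830=3270191625210510  T[27][19]=19·6433839018750+107025546101760=229268487458010
row 28: T[28][17]=17·35569317763922670+294063066070824960=898741468057510350  T[28][18]=18·3270191625210510+35569317763922670=94432767017711850  T[28][19]=19·229268487458010+3270191625210510=7626292886912700
row 29: T[29][18]=18·94432767017711850+898741468057510350=2598531274376323650  T[29][19]=19·7626292886912700+94432767017711850=239332331869053150
Read S(29,18) = 2598531274376323650, S(29,19) = 239332331869053150.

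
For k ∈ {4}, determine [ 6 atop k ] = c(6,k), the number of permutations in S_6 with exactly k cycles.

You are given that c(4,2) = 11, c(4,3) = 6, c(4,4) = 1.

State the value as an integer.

[5] T[5,3]:4*6+11=35 · T[5,4]:4*1+6=10
[6] T[6,4]:5*10+35=85
Read c(6,4) = 85.

85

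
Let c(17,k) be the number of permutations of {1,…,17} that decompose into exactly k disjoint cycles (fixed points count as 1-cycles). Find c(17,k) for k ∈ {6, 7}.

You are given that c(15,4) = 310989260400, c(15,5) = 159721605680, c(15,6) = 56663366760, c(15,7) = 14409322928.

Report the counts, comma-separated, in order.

18861567058880, 5374523477960

i=16: T(16,5)=310989260400+15·159721605680=2706813345600 | T(16,6)=159721605680+15·56663366760=1009672107080 | T(16,7)=56663366760+15·14409322928=272803210680
i=17: T(17,6)=2706813345600+16·1009672107080=18861567058880 | T(17,7)=1009672107080+16·272803210680=5374523477960
Read c(17,6) = 18861567058880, c(17,7) = 5374523477960.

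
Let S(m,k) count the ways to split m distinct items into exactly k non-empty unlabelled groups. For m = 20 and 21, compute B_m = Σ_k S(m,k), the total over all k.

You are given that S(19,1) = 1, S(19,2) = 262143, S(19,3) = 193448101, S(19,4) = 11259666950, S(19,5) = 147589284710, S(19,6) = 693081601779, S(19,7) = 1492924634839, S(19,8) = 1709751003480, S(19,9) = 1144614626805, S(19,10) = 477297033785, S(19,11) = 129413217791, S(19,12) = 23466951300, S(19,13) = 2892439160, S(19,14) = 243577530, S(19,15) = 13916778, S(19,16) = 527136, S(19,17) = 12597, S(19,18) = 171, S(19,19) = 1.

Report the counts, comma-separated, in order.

row 20: T[20][1]=1·1+0=1  T[20][2]=2·262143+1=524287  T[20][3]=3·193448101+262143=580606446  T[20][4]=4·11259666950+193448101=45232115901  T[20][5]=5·147589284710+11259666950=749206090500  T[20][6]=6·693081601779+147589284710=4306078895384  T[20][7]=7·1492924634839+693081601779=11143554045652  T[20][8]=8·1709751003480+1492924634839=15170932662679  T[20][9]=9·1144614626805+1709751003480=12011282644725  T[20][10]=10·477297033785+1144614626805=5917584964655  T[20][11]=11·129413217791+477297033785=1900842429486  T[20][12]=12·23466951300+129413217791=411016633391  T[20][13]=13·2892439160+23466951300=61068660380  T[20][14]=14·243577530+2892439160=6302524580  T[20][15]=15·13916778+243577530=452329200  T[20][16]=16·527136+13916778=22350954  T[20][17]=17·12597+527136=741285  T[20][18]=18·171+12597=15675  T[20][19]=19·1+171=190  T[20][20]=20·0+1=1
row 21: T[21][1]=1·1+0=1  T[21][2]=2·524287+1=1048575  T[21][3]=3·580606446+524287=1742343625  T[21][4]=4·45232115901+580606446=181509070050  T[21][5]=5·749206090500+45232115901=3791262568401  T[21][6]=6·4306078895384+749206090500=26585679462804  T[21][7]=7·11143554045652+4306078895384=82310957214948  T[21][8]=8·15170932662679+11143554045652=132511015347084  T[21][9]=9·12011282644725+15170932662679=123272476465204  T[21][10]=10·5917584964655+12011282644725=71187132291275  T[21][11]=11·1900842429486+5917584964655=26826851689001  T[21][12]=12·411016633391+1900842429486=6833042030178  T[21][13]=13·61068660380+411016633391=1204909218331  T[21][14]=14·6302524580+61068660380=149304004500  T[21][15]=15·452329200+6302524580=13087462580  T[21][16]=16·22350954+452329200=809944464  T[21][17]=17·741285+22350954=34952799  T[21][18]=18·15675+741285=1023435  T[21][19]=19·190+15675=19285  T[21][20]=20·1+190=210  T[21][21]=21·0+1=1
B_20 = ΣS(20,k) = 1+524287+580606446+45232115901+749206090500+4306078895384+11143554045652+15170932662679+12011282644725+5917584964655+1900842429486+411016633391+61068660380+6302524580+452329200+22350954+741285+15675+190+1 = 51724158235372
B_21 = ΣS(21,k) = 1+1048575+1742343625+181509070050+3791262568401+26585679462804+82310957214948+132511015347084+123272476465204+71187132291275+26826851689001+6833042030178+1204909218331+149304004500+13087462580+809944464+34952799+1023435+19285+210+1 = 474869816156751

51724158235372, 474869816156751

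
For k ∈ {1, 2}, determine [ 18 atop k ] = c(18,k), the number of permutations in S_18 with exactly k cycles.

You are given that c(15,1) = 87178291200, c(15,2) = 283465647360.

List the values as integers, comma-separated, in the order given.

355687428096000, 1223405590579200

i=16: T(16,1)=0+15·87178291200=1307674368000 | T(16,2)=87178291200+15·283465647360=4339163001600
i=17: T(17,1)=0+16·1307674368000=20922789888000 | T(17,2)=1307674368000+16·4339163001600=70734282393600
i=18: T(18,1)=0+17·20922789888000=355687428096000 | T(18,2)=20922789888000+17·70734282393600=1223405590579200
Read c(18,1) = 355687428096000, c(18,2) = 1223405590579200.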